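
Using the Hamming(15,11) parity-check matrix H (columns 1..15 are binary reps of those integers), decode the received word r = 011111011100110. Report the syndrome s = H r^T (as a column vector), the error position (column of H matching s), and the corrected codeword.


s = (1, 1, 1, 0)^T, error position = 14, corrected codeword c = 011111011100100

Compute s = H r^T mod 2 one row at a time:
  s_1 = 1 + 1 + 1 + 0 + 0 + 1 + 1 + 0 = 5 ≡ 1 (mod 2).
  s_2 = 1 + 1 + 1 + 0 + 0 + 1 + 1 + 0 = 5 ≡ 1 (mod 2).
  s_3 = 1 + 1 + 1 + 0 + 1 + 0 + 1 + 0 = 5 ≡ 1 (mod 2).
  s_4 = 0 + 1 + 1 + 0 + 1 + 0 + 1 + 0 = 4 ≡ 0 (mod 2).
s = (1, 1, 1, 0)^T — this equals column 14 of H (binary 1110), so error is at position 14.
Correct: flip bit 14 of r = 011111011100110 to get c = 011111011100100.


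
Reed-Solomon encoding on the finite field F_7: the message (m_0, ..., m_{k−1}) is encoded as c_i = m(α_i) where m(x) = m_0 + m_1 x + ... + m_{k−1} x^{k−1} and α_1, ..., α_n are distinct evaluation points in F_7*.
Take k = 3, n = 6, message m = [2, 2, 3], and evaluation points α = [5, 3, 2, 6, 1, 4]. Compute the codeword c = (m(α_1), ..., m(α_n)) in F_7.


c = [3, 0, 4, 3, 0, 2]

Message polynomial: m(x) = 2 + 2·x + 3·x^2 (mod 7).
For each evaluation point α_i, compute m(α_i) mod 7:
  α_1 = 5: Horner steps 3 → 3 → 3, so m(5) = 3.
  α_2 = 3: Horner steps 3 → 4 → 0, so m(3) = 0.
  α_3 = 2: Horner steps 3 → 1 → 4, so m(2) = 4.
  α_4 = 6: Horner steps 3 → 6 → 3, so m(6) = 3.
  α_5 = 1: Horner steps 3 → 5 → 0, so m(1) = 0.
  α_6 = 4: Horner steps 3 → 0 → 2, so m(4) = 2.
Codeword c = [3, 0, 4, 3, 0, 2] ∈ F_7^6.


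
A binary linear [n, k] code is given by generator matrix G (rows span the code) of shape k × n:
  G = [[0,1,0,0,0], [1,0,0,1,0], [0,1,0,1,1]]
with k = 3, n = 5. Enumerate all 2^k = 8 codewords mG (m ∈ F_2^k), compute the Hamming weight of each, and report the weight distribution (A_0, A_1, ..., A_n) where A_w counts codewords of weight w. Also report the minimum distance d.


Weight distribution: A_0 = 1, A_1 = 1, A_2 = 3, A_3 = 3. Minimum distance d = 1.

Enumerate all 2^3 = 8 messages m ∈ F_2^3.
For each, compute codeword c = mG in F_2^5, then tally its weight.
  m = 000 → c = 00000, weight = 0.
  m = 100 → c = 01000, weight = 1.
  m = 010 → c = 10010, weight = 2.
  m = 110 → c = 11010, weight = 3.
  m = 001 → c = 01011, weight = 3.
  m = 101 → c = 00011, weight = 2.
  m = 011 → c = 11001, weight = 3.
  m = 111 → c = 10001, weight = 2.
Tally weights:
  weight 0: 1 codewords.
  weight 1: 1 codewords.
  weight 2: 3 codewords.
  weight 3: 3 codewords.
Minimum distance d = smallest w > 0 with A_w > 0 = 1.
Sanity: Σ A_w = 8 = 2^3 = 8 ✓.


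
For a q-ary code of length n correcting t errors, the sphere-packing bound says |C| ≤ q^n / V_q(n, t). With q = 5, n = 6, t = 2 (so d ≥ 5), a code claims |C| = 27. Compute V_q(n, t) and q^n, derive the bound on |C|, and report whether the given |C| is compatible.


V_q(n, t) = 265, q^n = 15625, Hamming bound = 58, |C| = 27 ≤ bound (satisfied).

Step 1: Compute V_q(n, t) = Σ_{j=0}^2 C(n, j) (q−1)^j.
  j = 0: C(6,0)·(4)^0 = 1·1 = 1.
  j = 1: C(6,1)·(4)^1 = 6·4 = 24.
  j = 2: C(6,2)·(4)^2 = 15·16 = 240.
  V_q(n, t) = 1 + 24 + 240 = 265.
Step 2: q^n = 5^6 = 15625.
Step 3: Hamming bound ⌊q^n / V_q(n,t)⌋ = ⌊15625/265⌋ = 58.
Step 4: Compare |C| = 27 to 58: satisfied.
The claimed |C| lies below the Hamming bound.


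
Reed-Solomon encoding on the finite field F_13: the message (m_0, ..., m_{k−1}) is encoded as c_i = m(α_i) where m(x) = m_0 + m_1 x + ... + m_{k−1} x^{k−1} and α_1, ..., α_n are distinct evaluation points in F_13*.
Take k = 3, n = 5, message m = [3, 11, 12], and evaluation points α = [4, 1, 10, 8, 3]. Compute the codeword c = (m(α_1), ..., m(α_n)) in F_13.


c = [5, 0, 0, 1, 1]

Message polynomial: m(x) = 3 + 11·x + 12·x^2 (mod 13).
For each evaluation point α_i, compute m(α_i) mod 13:
  α_1 = 4: Horner steps 12 → 7 → 5, so m(4) = 5.
  α_2 = 1: Horner steps 12 → 10 → 0, so m(1) = 0.
  α_3 = 10: Horner steps 12 → 1 → 0, so m(10) = 0.
  α_4 = 8: Horner steps 12 → 3 → 1, so m(8) = 1.
  α_5 = 3: Horner steps 12 → 8 → 1, so m(3) = 1.
Codeword c = [5, 0, 0, 1, 1] ∈ F_13^5.


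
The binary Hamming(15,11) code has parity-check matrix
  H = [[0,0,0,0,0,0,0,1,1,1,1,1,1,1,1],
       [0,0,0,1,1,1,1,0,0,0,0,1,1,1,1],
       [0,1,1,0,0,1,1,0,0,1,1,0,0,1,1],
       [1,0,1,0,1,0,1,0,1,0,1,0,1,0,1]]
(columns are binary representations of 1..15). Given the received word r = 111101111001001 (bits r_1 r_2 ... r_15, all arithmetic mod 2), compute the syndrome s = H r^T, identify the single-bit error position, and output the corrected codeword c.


s = (0, 1, 1, 1)^T, error position = 7, corrected codeword c = 111101011001001

Compute s = H r^T mod 2 one row at a time:
  s_1 = 1 + 1 + 0 + 0 + 1 + 0 + 0 + 1 = 4 ≡ 0 (mod 2).
  s_2 = 1 + 0 + 1 + 1 + 1 + 0 + 0 + 1 = 5 ≡ 1 (mod 2).
  s_3 = 1 + 1 + 1 + 1 + 0 + 0 + 0 + 1 = 5 ≡ 1 (mod 2).
  s_4 = 1 + 1 + 0 + 1 + 1 + 0 + 0 + 1 = 5 ≡ 1 (mod 2).
s = (0, 1, 1, 1)^T — this equals column 7 of H (binary 0111), so error is at position 7.
Correct: flip bit 7 of r = 111101111001001 to get c = 111101011001001.


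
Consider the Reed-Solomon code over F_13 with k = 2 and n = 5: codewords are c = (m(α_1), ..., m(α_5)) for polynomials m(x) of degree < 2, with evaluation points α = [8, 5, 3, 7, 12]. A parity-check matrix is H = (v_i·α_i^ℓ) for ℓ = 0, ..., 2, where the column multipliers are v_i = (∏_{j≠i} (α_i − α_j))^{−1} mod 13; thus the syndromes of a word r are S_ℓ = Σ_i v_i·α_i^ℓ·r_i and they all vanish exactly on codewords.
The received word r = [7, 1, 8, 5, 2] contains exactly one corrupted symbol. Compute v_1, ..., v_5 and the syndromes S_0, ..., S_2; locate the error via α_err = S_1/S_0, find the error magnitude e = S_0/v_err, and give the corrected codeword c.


S = (7, 8, 11), error at position 3, error magnitude e = 11, c = [7, 1, 10, 5, 2].

Step 1: column multipliers v_i = (∏_{j≠i}(α_i − α_j))^{−1} mod 13.
  i = 1 (α = 8): (8−5)(8−3)(8−7)(8−12) = 3·5·1·(−4) = −60 ≡ 5, so v_1 = 5^{−1} = 8 (mod 13).
  i = 2 (α = 5): (5−8)(5−3)(5−7)(5−12) = (−3)·2·(−2)·(−7) = −84 ≡ 7, so v_2 = 7^{−1} = 2 (mod 13).
  i = 3 (α = 3): (3−8)(3−5)(3−7)(3−12) = (−5)·(−2)·(−4)·(−9) = 360 ≡ 9, so v_3 = 9^{−1} = 3 (mod 13).
  i = 4 (α = 7): (7−8)(7−5)(7−3)(7−12) = (−1)·2·4·(−5) = 40 ≡ 1, so v_4 = 1^{−1} = 1 (mod 13).
  i = 5 (α = 12): (12−8)(12−5)(12−3)(12−7) = 4·7·9·5 = 1260 ≡ 12, so v_5 = 12^{−1} = 12 (mod 13).
  v = [8, 2, 3, 1, 12].
Step 2: syndromes of r = [7, 1, 8, 5, 2] (all sums mod 13).
  S_0 = Σ v_i r_i = 8·7 + 2·1 + 3·8 + 1·5 + 12·2 = 111 ≡ 7.
  S_1 = Σ v_i α_i r_i = 8·8·7 + 2·5·1 + 3·3·8 + 1·7·5 + 12·12·2 = 853 ≡ 8.
  α_i^2 mod 13 = [12, 12, 9, 10, 1].
  S_2 = Σ v_i α_i^2 r_i = 8·12·7 + 2·12·1 + 3·9·8 + 1·10·5 + 12·1·2 = 986 ≡ 11.
  S = (7, 8, 11) ≠ 0, so r is not a codeword (an error is present).
Step 3: locate the error. For a single error e at position i, S_ℓ = v_i·e·α_i^ℓ, so α_err = S_1/S_0.
  S_0^{−1} = 7^{−1} = 2 (mod 13), so α_err = 8·2 = 16 ≡ 3 = α_3. Error position i = 3.
  Consistency check: S_2/S_1 = 11·5 = 55 ≡ 3 = α_err ✓ (single-error assumption holds).
Step 4: error magnitude e = S_0/v_3 = S_0·∏_{j≠3}(α_3 − α_j) = 7·9 = 63 ≡ 11 (mod 13).
Step 5: correct position 3: c_3 = r_3 − e = 8 − 11 ≡ 10 (mod 13). Hence c = [7, 1, 10, 5, 2].
  Check: interpolating c through the α_i gives m(x) = 4 + 2·x (degree < 2) with m(α_i) = c_i for every i, so c is indeed a codeword.


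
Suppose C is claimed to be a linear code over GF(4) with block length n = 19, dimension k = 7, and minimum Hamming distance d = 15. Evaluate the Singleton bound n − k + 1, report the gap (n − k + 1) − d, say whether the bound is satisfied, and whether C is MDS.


Singleton RHS = n − k + 1 = 13, slack = -2, bound violated (no such code; not MDS).

Singleton bound: d ≤ n − k + 1.
Here n = 19, k = 7, so n − k + 1 = 13.
Given d = 15, check d ≤ 13: NO.
Slack = (n − k + 1) − d = -2.
The slack is negative: d = 15 exceeds n − k + 1 = 13 by 2, so the Singleton bound is violated and no linear [19, 7, 15]_4 code can exist. In particular it is not MDS (MDS requires d = n − k + 1 exactly).
Description: the claimed parameters are [19, 7, 15]_4; such a code would be impossible (violates the Singleton bound).


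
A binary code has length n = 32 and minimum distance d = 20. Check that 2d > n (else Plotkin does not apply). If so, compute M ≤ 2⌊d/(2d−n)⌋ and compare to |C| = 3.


Plotkin bound M ≤ 4; given |C| = 3 ≤ bound (satisfied).

Check applicability: 2d = 40, n = 32.
2d − n = 8 > 0, so Plotkin applies.
Compute d/(2d−n) = 20/8 ≈ 2.5000.
⌊d/(2d−n)⌋ = 2.
Plotkin bound: M ≤ 2·2 = 4.
Given |C| = 3, check: satisfied.
This |C| is below the Plotkin bound.


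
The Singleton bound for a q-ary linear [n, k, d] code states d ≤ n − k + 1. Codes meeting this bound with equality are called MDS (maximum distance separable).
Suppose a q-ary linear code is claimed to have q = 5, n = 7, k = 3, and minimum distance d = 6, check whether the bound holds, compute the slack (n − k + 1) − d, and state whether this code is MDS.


Singleton RHS = n − k + 1 = 5, slack = -1, bound violated (no such code; not MDS).

Singleton bound: d ≤ n − k + 1.
Here n = 7, k = 3, so n − k + 1 = 5.
Given d = 6, check d ≤ 5: NO.
Slack = (n − k + 1) − d = -1.
The slack is negative: d = 6 exceeds n − k + 1 = 5 by 1, so the Singleton bound is violated and no linear [7, 3, 6]_5 code can exist. In particular it is not MDS (MDS requires d = n − k + 1 exactly).
Description: the claimed parameters are [7, 3, 6]_5; such a code would be impossible (violates the Singleton bound).


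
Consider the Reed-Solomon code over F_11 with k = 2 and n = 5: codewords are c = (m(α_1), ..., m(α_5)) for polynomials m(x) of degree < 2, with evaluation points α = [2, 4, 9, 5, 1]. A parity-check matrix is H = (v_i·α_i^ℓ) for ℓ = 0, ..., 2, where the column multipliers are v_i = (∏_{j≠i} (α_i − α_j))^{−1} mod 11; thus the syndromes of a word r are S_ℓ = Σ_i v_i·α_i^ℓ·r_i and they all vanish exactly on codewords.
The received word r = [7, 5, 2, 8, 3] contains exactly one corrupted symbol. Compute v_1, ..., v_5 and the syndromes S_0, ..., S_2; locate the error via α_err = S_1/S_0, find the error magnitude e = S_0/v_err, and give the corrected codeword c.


S = (7, 6, 2), error at position 2, error magnitude e = 1, c = [7, 4, 2, 8, 3].

Step 1: column multipliers v_i = (∏_{j≠i}(α_i − α_j))^{−1} mod 11.
  i = 1 (α = 2): (2−4)(2−9)(2−5)(2−1) = (−2)·(−7)·(−3)·1 = −42 ≡ 2, so v_1 = 2^{−1} = 6 (mod 11).
  i = 2 (α = 4): (4−2)(4−9)(4−5)(4−1) = 2·(−5)·(−1)·3 = 30 ≡ 8, so v_2 = 8^{−1} = 7 (mod 11).
  i = 3 (α = 9): (9−2)(9−4)(9−5)(9−1) = 7·5·4·8 = 1120 ≡ 9, so v_3 = 9^{−1} = 5 (mod 11).
  i = 4 (α = 5): (5−2)(5−4)(5−9)(5−1) = 3·1·(−4)·4 = −48 ≡ 7, so v_4 = 7^{−1} = 8 (mod 11).
  i = 5 (α = 1): (1−2)(1−4)(1−9)(1−5) = (−1)·(−3)·(−8)·(−4) = 96 ≡ 8, so v_5 = 8^{−1} = 7 (mod 11).
  v = [6, 7, 5, 8, 7].
Step 2: syndromes of r = [7, 5, 2, 8, 3] (all sums mod 11).
  S_0 = Σ v_i r_i = 6·7 + 7·5 + 5·2 + 8·8 + 7·3 = 172 ≡ 7.
  S_1 = Σ v_i α_i r_i = 6·2·7 + 7·4·5 + 5·9·2 + 8·5·8 + 7·1·3 = 655 ≡ 6.
  α_i^2 mod 11 = [4, 5, 4, 3, 1].
  S_2 = Σ v_i α_i^2 r_i = 6·4·7 + 7·5·5 + 5·4·2 + 8·3·8 + 7·1·3 = 596 ≡ 2.
  S = (7, 6, 2) ≠ 0, so r is not a codeword (an error is present).
Step 3: locate the error. For a single error e at position i, S_ℓ = v_i·e·α_i^ℓ, so α_err = S_1/S_0.
  S_0^{−1} = 7^{−1} = 8 (mod 11), so α_err = 6·8 = 48 ≡ 4 = α_2. Error position i = 2.
  Consistency check: S_2/S_1 = 2·2 = 4 ≡ 4 = α_err ✓ (single-error assumption holds).
Step 4: error magnitude e = S_0/v_2 = S_0·∏_{j≠2}(α_2 − α_j) = 7·8 = 56 ≡ 1 (mod 11).
Step 5: correct position 2: c_2 = r_2 − e = 5 − 1 ≡ 4 (mod 11). Hence c = [7, 4, 2, 8, 3].
  Check: interpolating c through the α_i gives m(x) = 10 + 4·x (degree < 2) with m(α_i) = c_i for every i, so c is indeed a codeword.


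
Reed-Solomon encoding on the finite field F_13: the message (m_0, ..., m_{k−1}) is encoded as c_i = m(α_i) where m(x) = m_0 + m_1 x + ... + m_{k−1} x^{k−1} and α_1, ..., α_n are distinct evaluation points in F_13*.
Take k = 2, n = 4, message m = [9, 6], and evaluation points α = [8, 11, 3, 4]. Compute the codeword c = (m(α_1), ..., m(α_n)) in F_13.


c = [5, 10, 1, 7]

Message polynomial: m(x) = 9 + 6·x (mod 13).
For each evaluation point α_i, compute m(α_i) mod 13:
  α_1 = 8: Horner steps 6 → 5, so m(8) = 5.
  α_2 = 11: Horner steps 6 → 10, so m(11) = 10.
  α_3 = 3: Horner steps 6 → 1, so m(3) = 1.
  α_4 = 4: Horner steps 6 → 7, so m(4) = 7.
Codeword c = [5, 10, 1, 7] ∈ F_13^4.


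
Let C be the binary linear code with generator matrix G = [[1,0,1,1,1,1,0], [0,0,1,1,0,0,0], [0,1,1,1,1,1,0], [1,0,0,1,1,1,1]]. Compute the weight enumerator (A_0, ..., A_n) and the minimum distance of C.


Weight distribution: A_0 = 1, A_2 = 4, A_3 = 2, A_4 = 3, A_5 = 6. Minimum distance d = 2.

Enumerate all 2^4 = 16 messages m ∈ F_2^4.
For each, compute codeword c = mG in F_2^7, then tally its weight.
  m = 0000 → c = 0000000, weight = 0.
  m = 1000 → c = 1011110, weight = 5.
  m = 0100 → c = 0011000, weight = 2.
  m = 1100 → c = 1000110, weight = 3.
  m = 0010 → c = 0111110, weight = 5.
  m = 1010 → c = 1100000, weight = 2.
  m = 0110 → c = 0100110, weight = 3.
  m = 1110 → c = 1111000, weight = 4.
  m = 0001 → c = 1001111, weight = 5.
  m = 1001 → c = 0010001, weight = 2.
  m = 0101 → c = 1010111, weight = 5.
  m = 1101 → c = 0001001, weight = 2.
  m = 0011 → c = 1110001, weight = 4.
  m = 1011 → c = 0101111, weight = 5.
  m = 0111 → c = 1101001, weight = 4.
  m = 1111 → c = 0110111, weight = 5.
Tally weights:
  weight 0: 1 codewords.
  weight 2: 4 codewords.
  weight 3: 2 codewords.
  weight 4: 3 codewords.
  weight 5: 6 codewords.
Minimum distance d = smallest w > 0 with A_w > 0 = 2.
Sanity: Σ A_w = 16 = 2^4 = 16 ✓.


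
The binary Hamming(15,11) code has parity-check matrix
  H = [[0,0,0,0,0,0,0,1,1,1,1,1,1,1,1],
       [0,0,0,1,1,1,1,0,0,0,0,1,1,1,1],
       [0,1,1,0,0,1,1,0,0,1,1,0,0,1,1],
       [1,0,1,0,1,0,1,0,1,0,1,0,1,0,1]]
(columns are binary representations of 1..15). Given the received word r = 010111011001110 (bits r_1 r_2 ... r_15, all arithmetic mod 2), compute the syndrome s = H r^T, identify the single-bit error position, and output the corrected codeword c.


s = (1, 0, 1, 1)^T, error position = 11, corrected codeword c = 010111011011110

Compute s = H r^T mod 2 one row at a time:
  s_1 = 1 + 1 + 0 + 0 + 1 + 1 + 1 + 0 = 5 ≡ 1 (mod 2).
  s_2 = 1 + 1 + 1 + 0 + 1 + 1 + 1 + 0 = 6 ≡ 0 (mod 2).
  s_3 = 1 + 0 + 1 + 0 + 0 + 0 + 1 + 0 = 3 ≡ 1 (mod 2).
  s_4 = 0 + 0 + 1 + 0 + 1 + 0 + 1 + 0 = 3 ≡ 1 (mod 2).
s = (1, 0, 1, 1)^T — this equals column 11 of H (binary 1011), so error is at position 11.
Correct: flip bit 11 of r = 010111011001110 to get c = 010111011011110.


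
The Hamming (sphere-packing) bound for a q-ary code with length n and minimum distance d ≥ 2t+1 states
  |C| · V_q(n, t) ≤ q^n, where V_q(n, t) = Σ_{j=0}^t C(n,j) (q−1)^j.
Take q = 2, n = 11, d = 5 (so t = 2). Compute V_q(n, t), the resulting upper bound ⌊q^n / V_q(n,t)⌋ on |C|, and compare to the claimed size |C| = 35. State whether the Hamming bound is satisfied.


V_q(n, t) = 67, q^n = 2048, Hamming bound = 30, |C| = 35 > bound (violated).

Step 1: Compute V_q(n, t) = Σ_{j=0}^2 C(n, j) (q−1)^j.
  j = 0: C(11,0)·(1)^0 = 1·1 = 1.
  j = 1: C(11,1)·(1)^1 = 11·1 = 11.
  j = 2: C(11,2)·(1)^2 = 55·1 = 55.
  V_q(n, t) = 1 + 11 + 55 = 67.
Step 2: q^n = 2^11 = 2048.
Step 3: Hamming bound ⌊q^n / V_q(n,t)⌋ = ⌊2048/67⌋ = 30.
Step 4: Compare |C| = 35 to 30: violated.
The claimed |C| lies above the Hamming bound, so no 2-ary code of length 11 with d ≥ 5 can have 35 codewords.


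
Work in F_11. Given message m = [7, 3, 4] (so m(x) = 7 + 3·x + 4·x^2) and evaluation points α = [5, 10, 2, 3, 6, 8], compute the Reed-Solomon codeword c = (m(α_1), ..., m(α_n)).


c = [1, 8, 7, 8, 4, 1]

Message polynomial: m(x) = 7 + 3·x + 4·x^2 (mod 11).
For each evaluation point α_i, compute m(α_i) mod 11:
  α_1 = 5: Horner steps 4 → 1 → 1, so m(5) = 1.
  α_2 = 10: Horner steps 4 → 10 → 8, so m(10) = 8.
  α_3 = 2: Horner steps 4 → 0 → 7, so m(2) = 7.
  α_4 = 3: Horner steps 4 → 4 → 8, so m(3) = 8.
  α_5 = 6: Horner steps 4 → 5 → 4, so m(6) = 4.
  α_6 = 8: Horner steps 4 → 2 → 1, so m(8) = 1.
Codeword c = [1, 8, 7, 8, 4, 1] ∈ F_11^6.


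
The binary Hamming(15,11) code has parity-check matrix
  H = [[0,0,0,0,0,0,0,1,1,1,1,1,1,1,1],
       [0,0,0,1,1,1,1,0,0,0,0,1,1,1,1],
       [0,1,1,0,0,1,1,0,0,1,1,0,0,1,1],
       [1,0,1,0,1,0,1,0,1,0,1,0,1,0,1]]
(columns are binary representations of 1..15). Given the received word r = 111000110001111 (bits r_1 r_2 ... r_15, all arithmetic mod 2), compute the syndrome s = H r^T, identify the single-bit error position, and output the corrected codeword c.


s = (1, 1, 1, 1)^T, error position = 15, corrected codeword c = 111000110001110

Compute s = H r^T mod 2 one row at a time:
  s_1 = 1 + 0 + 0 + 0 + 1 + 1 + 1 + 1 = 5 ≡ 1 (mod 2).
  s_2 = 0 + 0 + 0 + 1 + 1 + 1 + 1 + 1 = 5 ≡ 1 (mod 2).
  s_3 = 1 + 1 + 0 + 1 + 0 + 0 + 1 + 1 = 5 ≡ 1 (mod 2).
  s_4 = 1 + 1 + 0 + 1 + 0 + 0 + 1 + 1 = 5 ≡ 1 (mod 2).
s = (1, 1, 1, 1)^T — this equals column 15 of H (binary 1111), so error is at position 15.
Correct: flip bit 15 of r = 111000110001111 to get c = 111000110001110.


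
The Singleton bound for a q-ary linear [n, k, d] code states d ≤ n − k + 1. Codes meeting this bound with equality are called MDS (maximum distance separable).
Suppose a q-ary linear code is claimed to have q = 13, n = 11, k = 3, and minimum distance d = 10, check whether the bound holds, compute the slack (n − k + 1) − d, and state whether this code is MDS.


Singleton RHS = n − k + 1 = 9, slack = -1, bound violated (no such code; not MDS).

Singleton bound: d ≤ n − k + 1.
Here n = 11, k = 3, so n − k + 1 = 9.
Given d = 10, check d ≤ 9: NO.
Slack = (n − k + 1) − d = -1.
The slack is negative: d = 10 exceeds n − k + 1 = 9 by 1, so the Singleton bound is violated and no linear [11, 3, 10]_13 code can exist. In particular it is not MDS (MDS requires d = n − k + 1 exactly).
Description: the claimed parameters are [11, 3, 10]_13; such a code would be impossible (violates the Singleton bound).


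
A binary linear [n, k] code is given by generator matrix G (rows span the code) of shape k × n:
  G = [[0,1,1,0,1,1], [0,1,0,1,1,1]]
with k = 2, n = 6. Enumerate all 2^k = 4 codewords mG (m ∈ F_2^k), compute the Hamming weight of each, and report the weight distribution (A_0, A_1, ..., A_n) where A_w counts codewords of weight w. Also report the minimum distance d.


Weight distribution: A_0 = 1, A_2 = 1, A_4 = 2. Minimum distance d = 2.

Enumerate all 2^2 = 4 messages m ∈ F_2^2.
For each, compute codeword c = mG in F_2^6, then tally its weight.
  m = 00 → c = 000000, weight = 0.
  m = 10 → c = 011011, weight = 4.
  m = 01 → c = 010111, weight = 4.
  m = 11 → c = 001100, weight = 2.
Tally weights:
  weight 0: 1 codewords.
  weight 2: 1 codewords.
  weight 4: 2 codewords.
Minimum distance d = smallest w > 0 with A_w > 0 = 2.
Sanity: Σ A_w = 4 = 2^2 = 4 ✓.


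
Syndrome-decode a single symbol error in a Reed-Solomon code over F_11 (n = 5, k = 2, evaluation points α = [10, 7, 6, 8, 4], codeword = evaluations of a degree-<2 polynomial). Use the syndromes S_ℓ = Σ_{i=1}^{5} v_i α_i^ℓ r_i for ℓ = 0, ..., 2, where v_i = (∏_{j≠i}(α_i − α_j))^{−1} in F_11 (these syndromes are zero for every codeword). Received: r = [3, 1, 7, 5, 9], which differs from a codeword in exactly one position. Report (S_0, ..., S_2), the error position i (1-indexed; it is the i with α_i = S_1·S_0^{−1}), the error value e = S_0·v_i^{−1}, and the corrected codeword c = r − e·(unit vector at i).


S = (8, 1, 7), error at position 2, error magnitude e = 6, c = [3, 6, 7, 5, 9].

Step 1: column multipliers v_i = (∏_{j≠i}(α_i − α_j))^{−1} mod 11.
  i = 1 (α = 10): (10−7)(10−6)(10−8)(10−4) = 3·4·2·6 = 144 ≡ 1, so v_1 = 1^{−1} = 1 (mod 11).
  i = 2 (α = 7): (7−10)(7−6)(7−8)(7−4) = (−3)·1·(−1)·3 = 9 ≡ 9, so v_2 = 9^{−1} = 5 (mod 11).
  i = 3 (α = 6): (6−10)(6−7)(6−8)(6−4) = (−4)·(−1)·(−2)·2 = −16 ≡ 6, so v_3 = 6^{−1} = 2 (mod 11).
  i = 4 (α = 8): (8−10)(8−7)(8−6)(8−4) = (−2)·1·2·4 = −16 ≡ 6, so v_4 = 6^{−1} = 2 (mod 11).
  i = 5 (α = 4): (4−10)(4−7)(4−6)(4−8) = (−6)·(−3)·(−2)·(−4) = 144 ≡ 1, so v_5 = 1^{−1} = 1 (mod 11).
  v = [1, 5, 2, 2, 1].
Step 2: syndromes of r = [3, 1, 7, 5, 9] (all sums mod 11).
  S_0 = Σ v_i r_i = 1·3 + 5·1 + 2·7 + 2·5 + 1·9 = 41 ≡ 8.
  S_1 = Σ v_i α_i r_i = 1·10·3 + 5·7·1 + 2·6·7 + 2·8·5 + 1·4·9 = 265 ≡ 1.
  α_i^2 mod 11 = [1, 5, 3, 9, 5].
  S_2 = Σ v_i α_i^2 r_i = 1·1·3 + 5·5·1 + 2·3·7 + 2·9·5 + 1·5·9 = 205 ≡ 7.
  S = (8, 1, 7) ≠ 0, so r is not a codeword (an error is present).
Step 3: locate the error. For a single error e at position i, S_ℓ = v_i·e·α_i^ℓ, so α_err = S_1/S_0.
  S_0^{−1} = 8^{−1} = 7 (mod 11), so α_err = 1·7 = 7 ≡ 7 = α_2. Error position i = 2.
  Consistency check: S_2/S_1 = 7·1 = 7 ≡ 7 = α_err ✓ (single-error assumption holds).
Step 4: error magnitude e = S_0/v_2 = S_0·∏_{j≠2}(α_2 − α_j) = 8·9 = 72 ≡ 6 (mod 11).
Step 5: correct position 2: c_2 = r_2 − e = 1 − 6 ≡ 6 (mod 11). Hence c = [3, 6, 7, 5, 9].
  Check: interpolating c through the α_i gives m(x) = 2 + 10·x (degree < 2) with m(α_i) = c_i for every i, so c is indeed a codeword.


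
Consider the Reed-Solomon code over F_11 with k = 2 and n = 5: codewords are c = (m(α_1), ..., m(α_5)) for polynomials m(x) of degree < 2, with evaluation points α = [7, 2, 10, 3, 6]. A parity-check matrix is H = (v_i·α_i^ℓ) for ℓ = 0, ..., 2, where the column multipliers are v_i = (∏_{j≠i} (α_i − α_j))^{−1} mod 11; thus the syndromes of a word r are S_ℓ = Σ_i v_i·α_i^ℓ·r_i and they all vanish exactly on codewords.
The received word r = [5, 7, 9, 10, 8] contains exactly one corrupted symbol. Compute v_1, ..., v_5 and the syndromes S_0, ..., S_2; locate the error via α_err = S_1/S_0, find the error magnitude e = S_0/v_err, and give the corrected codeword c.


S = (10, 4, 6), error at position 1, error magnitude e = 5, c = [0, 7, 9, 10, 8].

Step 1: column multipliers v_i = (∏_{j≠i}(α_i − α_j))^{−1} mod 11.
  i = 1 (α = 7): (7−2)(7−10)(7−3)(7−6) = 5·(−3)·4·1 = −60 ≡ 6, so v_1 = 6^{−1} = 2 (mod 11).
  i = 2 (α = 2): (2−7)(2−10)(2−3)(2−6) = (−5)·(−8)·(−1)·(−4) = 160 ≡ 6, so v_2 = 6^{−1} = 2 (mod 11).
  i = 3 (α = 10): (10−7)(10−2)(10−3)(10−6) = 3·8·7·4 = 672 ≡ 1, so v_3 = 1^{−1} = 1 (mod 11).
  i = 4 (α = 3): (3−7)(3−2)(3−10)(3−6) = (−4)·1·(−7)·(−3) = −84 ≡ 4, so v_4 = 4^{−1} = 3 (mod 11).
  i = 5 (α = 6): (6−7)(6−2)(6−10)(6−3) = (−1)·4·(−4)·3 = 48 ≡ 4, so v_5 = 4^{−1} = 3 (mod 11).
  v = [2, 2, 1, 3, 3].
Step 2: syndromes of r = [5, 7, 9, 10, 8] (all sums mod 11).
  S_0 = Σ v_i r_i = 2·5 + 2·7 + 1·9 + 3·10 + 3·8 = 87 ≡ 10.
  S_1 = Σ v_i α_i r_i = 2·7·5 + 2·2·7 + 1·10·9 + 3·3·10 + 3·6·8 = 422 ≡ 4.
  α_i^2 mod 11 = [5, 4, 1, 9, 3].
  S_2 = Σ v_i α_i^2 r_i = 2·5·5 + 2·4·7 + 1·1·9 + 3·9·10 + 3·3·8 = 457 ≡ 6.
  S = (10, 4, 6) ≠ 0, so r is not a codeword (an error is present).
Step 3: locate the error. For a single error e at position i, S_ℓ = v_i·e·α_i^ℓ, so α_err = S_1/S_0.
  S_0^{−1} = 10^{−1} = 10 (mod 11), so α_err = 4·10 = 40 ≡ 7 = α_1. Error position i = 1.
  Consistency check: S_2/S_1 = 6·3 = 18 ≡ 7 = α_err ✓ (single-error assumption holds).
Step 4: error magnitude e = S_0/v_1 = S_0·∏_{j≠1}(α_1 − α_j) = 10·6 = 60 ≡ 5 (mod 11).
Step 5: correct position 1: c_1 = r_1 − e = 5 − 5 ≡ 0 (mod 11). Hence c = [0, 7, 9, 10, 8].
  Check: interpolating c through the α_i gives m(x) = 1 + 3·x (degree < 2) with m(α_i) = c_i for every i, so c is indeed a codeword.


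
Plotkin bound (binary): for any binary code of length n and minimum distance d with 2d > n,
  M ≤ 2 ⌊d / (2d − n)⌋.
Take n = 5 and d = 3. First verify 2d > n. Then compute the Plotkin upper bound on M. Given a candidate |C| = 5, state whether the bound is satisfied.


Plotkin bound M ≤ 6; given |C| = 5 ≤ bound (satisfied).

Check applicability: 2d = 6, n = 5.
2d − n = 1 > 0, so Plotkin applies.
Compute d/(2d−n) = 3/1 ≈ 3.0000.
⌊d/(2d−n)⌋ = 3.
Plotkin bound: M ≤ 2·3 = 6.
Given |C| = 5, check: satisfied.
This |C| is below the Plotkin bound.


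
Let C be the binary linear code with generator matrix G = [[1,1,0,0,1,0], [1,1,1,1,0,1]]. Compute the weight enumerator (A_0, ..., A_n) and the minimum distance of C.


Weight distribution: A_0 = 1, A_3 = 1, A_4 = 1, A_5 = 1. Minimum distance d = 3.

Enumerate all 2^2 = 4 messages m ∈ F_2^2.
For each, compute codeword c = mG in F_2^6, then tally its weight.
  m = 00 → c = 000000, weight = 0.
  m = 10 → c = 110010, weight = 3.
  m = 01 → c = 111101, weight = 5.
  m = 11 → c = 001111, weight = 4.
Tally weights:
  weight 0: 1 codewords.
  weight 3: 1 codewords.
  weight 4: 1 codewords.
  weight 5: 1 codewords.
Minimum distance d = smallest w > 0 with A_w > 0 = 3.
Sanity: Σ A_w = 4 = 2^2 = 4 ✓.


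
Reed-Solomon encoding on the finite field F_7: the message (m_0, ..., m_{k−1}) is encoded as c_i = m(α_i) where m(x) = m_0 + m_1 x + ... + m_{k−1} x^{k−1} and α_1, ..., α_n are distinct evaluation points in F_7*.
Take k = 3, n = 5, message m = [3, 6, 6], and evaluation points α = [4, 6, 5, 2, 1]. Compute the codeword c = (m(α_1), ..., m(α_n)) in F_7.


c = [4, 3, 1, 4, 1]

Message polynomial: m(x) = 3 + 6·x + 6·x^2 (mod 7).
For each evaluation point α_i, compute m(α_i) mod 7:
  α_1 = 4: Horner steps 6 → 2 → 4, so m(4) = 4.
  α_2 = 6: Horner steps 6 → 0 → 3, so m(6) = 3.
  α_3 = 5: Horner steps 6 → 1 → 1, so m(5) = 1.
  α_4 = 2: Horner steps 6 → 4 → 4, so m(2) = 4.
  α_5 = 1: Horner steps 6 → 5 → 1, so m(1) = 1.
Codeword c = [4, 3, 1, 4, 1] ∈ F_7^5.


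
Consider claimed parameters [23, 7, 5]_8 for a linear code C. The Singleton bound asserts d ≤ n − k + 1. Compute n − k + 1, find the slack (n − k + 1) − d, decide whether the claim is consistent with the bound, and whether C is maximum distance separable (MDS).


Singleton RHS = n − k + 1 = 17, slack = 12, bound satisfied, not MDS.

Singleton bound: d ≤ n − k + 1.
Here n = 23, k = 7, so n − k + 1 = 17.
Given d = 5, check d ≤ 17: YES.
Slack = (n − k + 1) − d = 12.
The code is NOT MDS (slack = 12 > 0).
Description: the claimed parameters are [23, 7, 5]_8; such a code would be non-MDS.


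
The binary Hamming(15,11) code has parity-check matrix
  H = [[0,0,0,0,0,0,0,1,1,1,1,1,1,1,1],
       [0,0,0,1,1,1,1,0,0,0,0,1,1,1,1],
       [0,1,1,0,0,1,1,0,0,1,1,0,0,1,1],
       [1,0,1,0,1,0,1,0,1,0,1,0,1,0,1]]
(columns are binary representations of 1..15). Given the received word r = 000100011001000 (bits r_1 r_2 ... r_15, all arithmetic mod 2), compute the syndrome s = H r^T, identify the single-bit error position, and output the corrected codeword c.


s = (1, 0, 0, 1)^T, error position = 9, corrected codeword c = 000100010001000

Compute s = H r^T mod 2 one row at a time:
  s_1 = 1 + 1 + 0 + 0 + 1 + 0 + 0 + 0 = 3 ≡ 1 (mod 2).
  s_2 = 1 + 0 + 0 + 0 + 1 + 0 + 0 + 0 = 2 ≡ 0 (mod 2).
  s_3 = 0 + 0 + 0 + 0 + 0 + 0 + 0 + 0 = 0 ≡ 0 (mod 2).
  s_4 = 0 + 0 + 0 + 0 + 1 + 0 + 0 + 0 = 1 ≡ 1 (mod 2).
s = (1, 0, 0, 1)^T — this equals column 9 of H (binary 1001), so error is at position 9.
Correct: flip bit 9 of r = 000100011001000 to get c = 000100010001000.


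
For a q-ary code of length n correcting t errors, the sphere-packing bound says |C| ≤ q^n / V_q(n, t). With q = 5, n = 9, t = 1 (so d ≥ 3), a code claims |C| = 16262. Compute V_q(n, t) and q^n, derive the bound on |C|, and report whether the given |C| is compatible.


V_q(n, t) = 37, q^n = 1953125, Hamming bound = 52787, |C| = 16262 ≤ bound (satisfied).

Step 1: Compute V_q(n, t) = Σ_{j=0}^1 C(n, j) (q−1)^j.
  j = 0: C(9,0)·(4)^0 = 1·1 = 1.
  j = 1: C(9,1)·(4)^1 = 9·4 = 36.
  V_q(n, t) = 1 + 36 = 37.
Step 2: q^n = 5^9 = 1953125.
Step 3: Hamming bound ⌊q^n / V_q(n,t)⌋ = ⌊1953125/37⌋ = 52787.
Step 4: Compare |C| = 16262 to 52787: satisfied.
The claimed |C| lies below the Hamming bound.


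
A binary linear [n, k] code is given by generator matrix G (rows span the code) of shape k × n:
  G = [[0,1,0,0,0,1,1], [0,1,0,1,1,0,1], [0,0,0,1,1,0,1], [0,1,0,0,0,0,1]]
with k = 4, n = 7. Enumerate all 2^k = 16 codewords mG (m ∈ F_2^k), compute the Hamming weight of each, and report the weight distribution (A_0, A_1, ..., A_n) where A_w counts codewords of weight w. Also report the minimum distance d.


Weight distribution: A_0 = 1, A_1 = 3, A_2 = 4, A_3 = 4, A_4 = 3, A_5 = 1. Minimum distance d = 1.

Enumerate all 2^4 = 16 messages m ∈ F_2^4.
For each, compute codeword c = mG in F_2^7, then tally its weight.
  m = 0000 → c = 0000000, weight = 0.
  m = 1000 → c = 0100011, weight = 3.
  m = 0100 → c = 0101101, weight = 4.
  m = 1100 → c = 0001110, weight = 3.
  m = 0010 → c = 0001101, weight = 3.
  m = 1010 → c = 0101110, weight = 4.
  m = 0110 → c = 0100000, weight = 1.
  m = 1110 → c = 0000011, weight = 2.
  m = 0001 → c = 0100001, weight = 2.
  m = 1001 → c = 0000010, weight = 1.
  m = 0101 → c = 0001100, weight = 2.
  m = 1101 → c = 0101111, weight = 5.
  m = 0011 → c = 0101100, weight = 3.
  m = 1011 → c = 0001111, weight = 4.
  m = 0111 → c = 0000001, weight = 1.
  m = 1111 → c = 0100010, weight = 2.
Tally weights:
  weight 0: 1 codewords.
  weight 1: 3 codewords.
  weight 2: 4 codewords.
  weight 3: 4 codewords.
  weight 4: 3 codewords.
  weight 5: 1 codewords.
Minimum distance d = smallest w > 0 with A_w > 0 = 1.
Sanity: Σ A_w = 16 = 2^4 = 16 ✓.


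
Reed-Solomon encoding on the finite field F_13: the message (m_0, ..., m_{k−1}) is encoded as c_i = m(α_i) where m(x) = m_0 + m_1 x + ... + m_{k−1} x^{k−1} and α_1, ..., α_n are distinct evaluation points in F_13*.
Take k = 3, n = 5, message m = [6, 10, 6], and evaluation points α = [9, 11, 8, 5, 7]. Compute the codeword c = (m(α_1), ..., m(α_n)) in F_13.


c = [10, 10, 2, 11, 6]

Message polynomial: m(x) = 6 + 10·x + 6·x^2 (mod 13).
For each evaluation point α_i, compute m(α_i) mod 13:
  α_1 = 9: Horner steps 6 → 12 → 10, so m(9) = 10.
  α_2 = 11: Horner steps 6 → 11 → 10, so m(11) = 10.
  α_3 = 8: Horner steps 6 → 6 → 2, so m(8) = 2.
  α_4 = 5: Horner steps 6 → 1 → 11, so m(5) = 11.
  α_5 = 7: Horner steps 6 → 0 → 6, so m(7) = 6.
Codeword c = [10, 10, 2, 11, 6] ∈ F_13^5.


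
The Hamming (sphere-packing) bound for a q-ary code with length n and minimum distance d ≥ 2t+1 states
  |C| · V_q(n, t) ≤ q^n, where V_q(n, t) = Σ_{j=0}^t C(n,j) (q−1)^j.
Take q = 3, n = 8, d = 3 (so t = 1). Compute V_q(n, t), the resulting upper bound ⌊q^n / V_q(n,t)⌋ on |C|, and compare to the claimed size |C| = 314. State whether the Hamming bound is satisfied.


V_q(n, t) = 17, q^n = 6561, Hamming bound = 385, |C| = 314 ≤ bound (satisfied).

Step 1: Compute V_q(n, t) = Σ_{j=0}^1 C(n, j) (q−1)^j.
  j = 0: C(8,0)·(2)^0 = 1·1 = 1.
  j = 1: C(8,1)·(2)^1 = 8·2 = 16.
  V_q(n, t) = 1 + 16 = 17.
Step 2: q^n = 3^8 = 6561.
Step 3: Hamming bound ⌊q^n / V_q(n,t)⌋ = ⌊6561/17⌋ = 385.
Step 4: Compare |C| = 314 to 385: satisfied.
The claimed |C| lies below the Hamming bound.


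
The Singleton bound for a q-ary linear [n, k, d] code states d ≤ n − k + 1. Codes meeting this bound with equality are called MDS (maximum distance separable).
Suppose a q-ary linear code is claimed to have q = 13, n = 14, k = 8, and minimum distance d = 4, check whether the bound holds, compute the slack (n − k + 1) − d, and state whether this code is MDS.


Singleton RHS = n − k + 1 = 7, slack = 3, bound satisfied, not MDS.

Singleton bound: d ≤ n − k + 1.
Here n = 14, k = 8, so n − k + 1 = 7.
Given d = 4, check d ≤ 7: YES.
Slack = (n − k + 1) − d = 3.
The code is NOT MDS (slack = 3 > 0).
Description: the claimed parameters are [14, 8, 4]_13; such a code would be non-MDS.


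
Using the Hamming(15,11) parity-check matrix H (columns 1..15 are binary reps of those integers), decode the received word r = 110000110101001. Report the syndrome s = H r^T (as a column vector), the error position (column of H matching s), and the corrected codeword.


s = (0, 1, 0, 1)^T, error position = 5, corrected codeword c = 110010110101001

Compute s = H r^T mod 2 one row at a time:
  s_1 = 1 + 0 + 1 + 0 + 1 + 0 + 0 + 1 = 4 ≡ 0 (mod 2).
  s_2 = 0 + 0 + 0 + 1 + 1 + 0 + 0 + 1 = 3 ≡ 1 (mod 2).
  s_3 = 1 + 0 + 0 + 1 + 1 + 0 + 0 + 1 = 4 ≡ 0 (mod 2).
  s_4 = 1 + 0 + 0 + 1 + 0 + 0 + 0 + 1 = 3 ≡ 1 (mod 2).
s = (0, 1, 0, 1)^T — this equals column 5 of H (binary 0101), so error is at position 5.
Correct: flip bit 5 of r = 110000110101001 to get c = 110010110101001.


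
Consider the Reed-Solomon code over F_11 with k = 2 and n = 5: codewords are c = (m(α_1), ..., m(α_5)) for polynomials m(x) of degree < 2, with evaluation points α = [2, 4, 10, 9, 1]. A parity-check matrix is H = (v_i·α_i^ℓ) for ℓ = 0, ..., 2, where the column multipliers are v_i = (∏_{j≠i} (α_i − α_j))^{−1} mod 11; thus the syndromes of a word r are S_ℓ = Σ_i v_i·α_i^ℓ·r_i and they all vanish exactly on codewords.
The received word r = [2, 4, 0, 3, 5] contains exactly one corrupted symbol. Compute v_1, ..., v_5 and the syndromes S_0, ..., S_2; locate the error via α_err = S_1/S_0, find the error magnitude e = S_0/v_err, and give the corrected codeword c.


S = (2, 8, 10), error at position 2, error magnitude e = 8, c = [2, 7, 0, 3, 5].

Step 1: column multipliers v_i = (∏_{j≠i}(α_i − α_j))^{−1} mod 11.
  i = 1 (α = 2): (2−4)(2−10)(2−9)(2−1) = (−2)·(−8)·(−7)·1 = −112 ≡ 9, so v_1 = 9^{−1} = 5 (mod 11).
  i = 2 (α = 4): (4−2)(4−10)(4−9)(4−1) = 2·(−6)·(−5)·3 = 180 ≡ 4, so v_2 = 4^{−1} = 3 (mod 11).
  i = 3 (α = 10): (10−2)(10−4)(10−9)(10−1) = 8·6·1·9 = 432 ≡ 3, so v_3 = 3^{−1} = 4 (mod 11).
  i = 4 (α = 9): (9−2)(9−4)(9−10)(9−1) = 7·5·(−1)·8 = −280 ≡ 6, so v_4 = 6^{−1} = 2 (mod 11).
  i = 5 (α = 1): (1−2)(1−4)(1−10)(1−9) = (−1)·(−3)·(−9)·(−8) = 216 ≡ 7, so v_5 = 7^{−1} = 8 (mod 11).
  v = [5, 3, 4, 2, 8].
Step 2: syndromes of r = [2, 4, 0, 3, 5] (all sums mod 11).
  S_0 = Σ v_i r_i = 5·2 + 3·4 + 4·0 + 2·3 + 8·5 = 68 ≡ 2.
  S_1 = Σ v_i α_i r_i = 5·2·2 + 3·4·4 + 4·10·0 + 2·9·3 + 8·1·5 = 162 ≡ 8.
  α_i^2 mod 11 = [4, 5, 1, 4, 1].
  S_2 = Σ v_i α_i^2 r_i = 5·4·2 + 3·5·4 + 4·1·0 + 2·4·3 + 8·1·5 = 164 ≡ 10.
  S = (2, 8, 10) ≠ 0, so r is not a codeword (an error is present).
Step 3: locate the error. For a single error e at position i, S_ℓ = v_i·e·α_i^ℓ, so α_err = S_1/S_0.
  S_0^{−1} = 2^{−1} = 6 (mod 11), so α_err = 8·6 = 48 ≡ 4 = α_2. Error position i = 2.
  Consistency check: S_2/S_1 = 10·7 = 70 ≡ 4 = α_err ✓ (single-error assumption holds).
Step 4: error magnitude e = S_0/v_2 = S_0·∏_{j≠2}(α_2 − α_j) = 2·4 = 8 ≡ 8 (mod 11).
Step 5: correct position 2: c_2 = r_2 − e = 4 − 8 ≡ 7 (mod 11). Hence c = [2, 7, 0, 3, 5].
  Check: interpolating c through the α_i gives m(x) = 8 + 8·x (degree < 2) with m(α_i) = c_i for every i, so c is indeed a codeword.


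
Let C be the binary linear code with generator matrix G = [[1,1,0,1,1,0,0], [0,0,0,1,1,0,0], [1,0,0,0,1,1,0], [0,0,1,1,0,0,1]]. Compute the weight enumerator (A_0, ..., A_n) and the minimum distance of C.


Weight distribution: A_0 = 1, A_2 = 2, A_3 = 6, A_4 = 3, A_5 = 2, A_6 = 2. Minimum distance d = 2.

Enumerate all 2^4 = 16 messages m ∈ F_2^4.
For each, compute codeword c = mG in F_2^7, then tally its weight.
  m = 0000 → c = 0000000, weight = 0.
  m = 1000 → c = 1101100, weight = 4.
  m = 0100 → c = 0001100, weight = 2.
  m = 1100 → c = 1100000, weight = 2.
  m = 0010 → c = 1000110, weight = 3.
  m = 1010 → c = 0101010, weight = 3.
  m = 0110 → c = 1001010, weight = 3.
  m = 1110 → c = 0100110, weight = 3.
  m = 0001 → c = 0011001, weight = 3.
  m = 1001 → c = 1110101, weight = 5.
  m = 0101 → c = 0010101, weight = 3.
  m = 1101 → c = 1111001, weight = 5.
  m = 0011 → c = 1011111, weight = 6.
  m = 1011 → c = 0110011, weight = 4.
  m = 0111 → c = 1010011, weight = 4.
  m = 1111 → c = 0111111, weight = 6.
Tally weights:
  weight 0: 1 codewords.
  weight 2: 2 codewords.
  weight 3: 6 codewords.
  weight 4: 3 codewords.
  weight 5: 2 codewords.
  weight 6: 2 codewords.
Minimum distance d = smallest w > 0 with A_w > 0 = 2.
Sanity: Σ A_w = 16 = 2^4 = 16 ✓.


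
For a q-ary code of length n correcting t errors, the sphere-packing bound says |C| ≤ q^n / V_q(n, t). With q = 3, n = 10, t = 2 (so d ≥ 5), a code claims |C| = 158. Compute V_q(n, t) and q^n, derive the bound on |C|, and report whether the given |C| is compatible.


V_q(n, t) = 201, q^n = 59049, Hamming bound = 293, |C| = 158 ≤ bound (satisfied).

Step 1: Compute V_q(n, t) = Σ_{j=0}^2 C(n, j) (q−1)^j.
  j = 0: C(10,0)·(2)^0 = 1·1 = 1.
  j = 1: C(10,1)·(2)^1 = 10·2 = 20.
  j = 2: C(10,2)·(2)^2 = 45·4 = 180.
  V_q(n, t) = 1 + 20 + 180 = 201.
Step 2: q^n = 3^10 = 59049.
Step 3: Hamming bound ⌊q^n / V_q(n,t)⌋ = ⌊59049/201⌋ = 293.
Step 4: Compare |C| = 158 to 293: satisfied.
The claimed |C| lies below the Hamming bound.


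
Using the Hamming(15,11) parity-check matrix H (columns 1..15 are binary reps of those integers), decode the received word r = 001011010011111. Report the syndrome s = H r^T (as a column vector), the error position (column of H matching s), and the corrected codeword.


s = (0, 0, 1, 1)^T, error position = 3, corrected codeword c = 000011010011111

Compute s = H r^T mod 2 one row at a time:
  s_1 = 1 + 0 + 0 + 1 + 1 + 1 + 1 + 1 = 6 ≡ 0 (mod 2).
  s_2 = 0 + 1 + 1 + 0 + 1 + 1 + 1 + 1 = 6 ≡ 0 (mod 2).
  s_3 = 0 + 1 + 1 + 0 + 0 + 1 + 1 + 1 = 5 ≡ 1 (mod 2).
  s_4 = 0 + 1 + 1 + 0 + 0 + 1 + 1 + 1 = 5 ≡ 1 (mod 2).
s = (0, 0, 1, 1)^T — this equals column 3 of H (binary 0011), so error is at position 3.
Correct: flip bit 3 of r = 001011010011111 to get c = 000011010011111.


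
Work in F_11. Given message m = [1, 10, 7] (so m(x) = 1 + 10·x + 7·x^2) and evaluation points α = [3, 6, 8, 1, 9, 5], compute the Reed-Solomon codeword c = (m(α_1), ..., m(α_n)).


c = [6, 5, 1, 7, 9, 6]

Message polynomial: m(x) = 1 + 10·x + 7·x^2 (mod 11).
For each evaluation point α_i, compute m(α_i) mod 11:
  α_1 = 3: Horner steps 7 → 9 → 6, so m(3) = 6.
  α_2 = 6: Horner steps 7 → 8 → 5, so m(6) = 5.
  α_3 = 8: Horner steps 7 → 0 → 1, so m(8) = 1.
  α_4 = 1: Horner steps 7 → 6 → 7, so m(1) = 7.
  α_5 = 9: Horner steps 7 → 7 → 9, so m(9) = 9.
  α_6 = 5: Horner steps 7 → 1 → 6, so m(5) = 6.
Codeword c = [6, 5, 1, 7, 9, 6] ∈ F_11^6.


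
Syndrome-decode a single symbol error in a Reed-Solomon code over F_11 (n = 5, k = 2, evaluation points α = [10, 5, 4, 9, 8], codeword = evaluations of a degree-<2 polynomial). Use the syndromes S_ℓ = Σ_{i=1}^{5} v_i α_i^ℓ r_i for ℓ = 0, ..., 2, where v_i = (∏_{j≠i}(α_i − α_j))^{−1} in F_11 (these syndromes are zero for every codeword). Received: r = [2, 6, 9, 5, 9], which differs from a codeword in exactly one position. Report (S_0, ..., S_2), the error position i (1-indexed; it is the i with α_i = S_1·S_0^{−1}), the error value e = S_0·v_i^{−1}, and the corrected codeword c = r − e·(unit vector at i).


S = (6, 4, 10), error at position 5, error magnitude e = 1, c = [2, 6, 9, 5, 8].

Step 1: column multipliers v_i = (∏_{j≠i}(α_i − α_j))^{−1} mod 11.
  i = 1 (α = 10): (10−5)(10−4)(10−9)(10−8) = 5·6·1·2 = 60 ≡ 5, so v_1 = 5^{−1} = 9 (mod 11).
  i = 2 (α = 5): (5−10)(5−4)(5−9)(5−8) = (−5)·1·(−4)·(−3) = −60 ≡ 6, so v_2 = 6^{−1} = 2 (mod 11).
  i = 3 (α = 4): (4−10)(4−5)(4−9)(4−8) = (−6)·(−1)·(−5)·(−4) = 120 ≡ 10, so v_3 = 10^{−1} = 10 (mod 11).
  i = 4 (α = 9): (9−10)(9−5)(9−4)(9−8) = (−1)·4·5·1 = −20 ≡ 2, so v_4 = 2^{−1} = 6 (mod 11).
  i = 5 (α = 8): (8−10)(8−5)(8−4)(8−9) = (−2)·3·4·(−1) = 24 ≡ 2, so v_5 = 2^{−1} = 6 (mod 11).
  v = [9, 2, 10, 6, 6].
Step 2: syndromes of r = [2, 6, 9, 5, 9] (all sums mod 11).
  S_0 = Σ v_i r_i = 9·2 + 2·6 + 10·9 + 6·5 + 6·9 = 204 ≡ 6.
  S_1 = Σ v_i α_i r_i = 9·10·2 + 2·5·6 + 10·4·9 + 6·9·5 + 6·8·9 = 1302 ≡ 4.
  α_i^2 mod 11 = [1, 3, 5, 4, 9].
  S_2 = Σ v_i α_i^2 r_i = 9·1·2 + 2·3·6 + 10·5·9 + 6·4·5 + 6·9·9 = 1110 ≡ 10.
  S = (6, 4, 10) ≠ 0, so r is not a codeword (an error is present).
Step 3: locate the error. For a single error e at position i, S_ℓ = v_i·e·α_i^ℓ, so α_err = S_1/S_0.
  S_0^{−1} = 6^{−1} = 2 (mod 11), so α_err = 4·2 = 8 ≡ 8 = α_5. Error position i = 5.
  Consistency check: S_2/S_1 = 10·3 = 30 ≡ 8 = α_err ✓ (single-error assumption holds).
Step 4: error magnitude e = S_0/v_5 = S_0·∏_{j≠5}(α_5 − α_j) = 6·2 = 12 ≡ 1 (mod 11).
Step 5: correct position 5: c_5 = r_5 − e = 9 − 1 ≡ 8 (mod 11). Hence c = [2, 6, 9, 5, 8].
  Check: interpolating c through the α_i gives m(x) = 10 + 8·x (degree < 2) with m(α_i) = c_i for every i, so c is indeed a codeword.
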